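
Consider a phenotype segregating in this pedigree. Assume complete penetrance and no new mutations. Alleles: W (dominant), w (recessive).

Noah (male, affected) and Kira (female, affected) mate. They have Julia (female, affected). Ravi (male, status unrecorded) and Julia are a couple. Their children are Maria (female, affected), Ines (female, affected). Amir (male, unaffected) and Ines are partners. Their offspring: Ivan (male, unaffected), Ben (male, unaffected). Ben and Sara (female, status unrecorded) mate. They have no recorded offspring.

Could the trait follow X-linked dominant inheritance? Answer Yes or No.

A consistent assignment under X-linked dominant exists: Noah X^W Y, Kira X^W X^W, Julia X^W X^W, Ravi X^w Y, Maria X^W X^w, Ines X^W X^w, Amir X^w Y, Ivan X^w Y, Ben X^w Y, Sara X^W X^W.
In this assignment every recorded phenotype matches its genotype and every non-founder's genotype is obtainable from its parents' genotypes, so the pedigree is consistent.

Yes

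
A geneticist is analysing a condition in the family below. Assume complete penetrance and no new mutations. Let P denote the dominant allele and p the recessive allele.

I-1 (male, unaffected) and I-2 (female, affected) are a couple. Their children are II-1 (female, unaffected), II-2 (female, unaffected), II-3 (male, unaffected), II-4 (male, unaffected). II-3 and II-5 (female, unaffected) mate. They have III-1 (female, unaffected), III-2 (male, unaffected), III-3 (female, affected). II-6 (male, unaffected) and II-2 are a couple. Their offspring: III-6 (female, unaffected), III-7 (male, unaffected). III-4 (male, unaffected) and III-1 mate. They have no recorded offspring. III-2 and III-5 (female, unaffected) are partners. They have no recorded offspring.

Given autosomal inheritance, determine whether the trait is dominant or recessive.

recessive

II-3 and II-5 are both unaffected yet have an affected child III-3. Under dominance, an affected child requires at least one affected parent, so the trait cannot be dominant.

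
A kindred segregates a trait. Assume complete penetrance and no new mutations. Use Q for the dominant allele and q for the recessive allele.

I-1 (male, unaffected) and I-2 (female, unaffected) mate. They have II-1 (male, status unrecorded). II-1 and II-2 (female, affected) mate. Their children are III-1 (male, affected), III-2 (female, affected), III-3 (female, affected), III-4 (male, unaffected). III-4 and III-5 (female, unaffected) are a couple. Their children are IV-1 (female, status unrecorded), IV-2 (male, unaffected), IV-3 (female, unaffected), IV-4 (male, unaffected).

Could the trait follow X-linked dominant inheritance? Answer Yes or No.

A consistent assignment under X-linked dominant exists: I-1 X^q Y, I-2 X^q X^q, II-1 X^q Y, II-2 X^Q X^q, III-1 X^Q Y, III-2 X^Q X^q, III-3 X^Q X^q, III-4 X^q Y, III-5 X^q X^q, IV-1 X^q X^q, IV-2 X^q Y, IV-3 X^q X^q, IV-4 X^q Y.
In this assignment every recorded phenotype matches its genotype and every non-founder's genotype is obtainable from its parents' genotypes, so the pedigree is consistent.

Yes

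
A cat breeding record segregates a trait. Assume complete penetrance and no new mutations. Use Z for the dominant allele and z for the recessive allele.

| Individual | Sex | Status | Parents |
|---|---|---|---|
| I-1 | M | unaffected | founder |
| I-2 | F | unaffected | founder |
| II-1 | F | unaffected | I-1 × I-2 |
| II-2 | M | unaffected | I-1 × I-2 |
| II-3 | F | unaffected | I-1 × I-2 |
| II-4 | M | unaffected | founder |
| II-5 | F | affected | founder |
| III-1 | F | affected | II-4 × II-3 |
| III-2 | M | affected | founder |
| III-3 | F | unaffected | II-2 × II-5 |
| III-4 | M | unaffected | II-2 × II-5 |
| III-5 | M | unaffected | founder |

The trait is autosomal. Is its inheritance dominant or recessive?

recessive

II-4 and II-3 are both unaffected yet have an affected child III-1. Under dominance, an affected child requires at least one affected parent, so the trait cannot be dominant.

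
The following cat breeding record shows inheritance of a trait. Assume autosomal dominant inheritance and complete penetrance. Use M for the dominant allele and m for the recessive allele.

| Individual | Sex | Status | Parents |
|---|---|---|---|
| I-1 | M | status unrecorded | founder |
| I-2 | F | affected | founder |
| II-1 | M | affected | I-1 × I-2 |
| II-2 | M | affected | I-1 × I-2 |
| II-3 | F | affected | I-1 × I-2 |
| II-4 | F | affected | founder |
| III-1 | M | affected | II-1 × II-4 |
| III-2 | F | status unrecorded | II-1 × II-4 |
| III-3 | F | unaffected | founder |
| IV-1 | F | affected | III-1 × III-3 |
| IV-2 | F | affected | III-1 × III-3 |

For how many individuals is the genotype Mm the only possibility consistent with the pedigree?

2

Obligate heterozygotes: IV-1 is affected so carries M and received m from III-3 (mm), so IV-1 is Mm; IV-2 is affected so carries M and received m from III-3 (mm), so IV-2 is Mm.
Every other individual is either homozygous by phenotype or has at least one consistent homozygous assignment, so the count is 2.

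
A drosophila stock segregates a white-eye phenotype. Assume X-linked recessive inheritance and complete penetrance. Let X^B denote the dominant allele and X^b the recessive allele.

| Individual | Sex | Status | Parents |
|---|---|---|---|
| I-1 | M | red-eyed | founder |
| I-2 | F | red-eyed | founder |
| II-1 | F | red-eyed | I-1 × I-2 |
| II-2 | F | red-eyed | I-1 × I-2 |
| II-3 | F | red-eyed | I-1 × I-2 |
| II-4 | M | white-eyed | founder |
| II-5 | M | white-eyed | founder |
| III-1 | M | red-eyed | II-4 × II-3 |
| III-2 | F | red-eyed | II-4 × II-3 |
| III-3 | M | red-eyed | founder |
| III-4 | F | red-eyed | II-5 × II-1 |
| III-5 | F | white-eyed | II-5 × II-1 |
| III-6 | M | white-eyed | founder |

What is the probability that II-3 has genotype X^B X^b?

I-1 is red-eyed, so I-1 is X^B Y.
I-2 is red-eyed so carries B and passed b to II-1 (X^B X^b, whose B came from I-1), so I-2 is X^B X^b.
Their cross gives offspring ratios 1/2 X^B X^B : 1/2 X^B X^b. Conditioning on II-3 being red-eyed, P(X^B X^b) = 1/2 / 1 = 1/2 before taking II-3's own offspring into account.
II-4 is white-eyed, so II-4 is X^b Y.
Now use II-3's offspring. Probability of each recorded status — red-eyed son III-1: 1/2 if II-3 is X^B X^b, 1 if X^B X^B; red-eyed daughter III-2: 1/2 if II-3 is X^B X^b, 1 if X^B X^B.
Bayes: P(X^B X^b) = 1/2·1/4 / (1/2·1/4 + 1/2·1) = 1/5.

1/5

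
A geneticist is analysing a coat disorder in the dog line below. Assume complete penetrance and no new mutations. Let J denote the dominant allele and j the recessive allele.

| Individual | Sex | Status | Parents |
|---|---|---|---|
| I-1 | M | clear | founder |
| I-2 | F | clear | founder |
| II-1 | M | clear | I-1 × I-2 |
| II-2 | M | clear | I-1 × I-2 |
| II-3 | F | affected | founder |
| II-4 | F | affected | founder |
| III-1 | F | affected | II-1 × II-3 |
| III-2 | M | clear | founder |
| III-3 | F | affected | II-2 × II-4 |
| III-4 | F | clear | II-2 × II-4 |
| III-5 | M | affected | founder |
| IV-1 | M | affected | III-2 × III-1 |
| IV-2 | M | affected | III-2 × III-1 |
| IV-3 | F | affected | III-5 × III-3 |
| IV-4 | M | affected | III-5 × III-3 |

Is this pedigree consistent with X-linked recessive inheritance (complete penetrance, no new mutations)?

No

Under X-linked recessive, III-1 (affected, female) cannot arise from II-1 (clear) × II-3 (affected).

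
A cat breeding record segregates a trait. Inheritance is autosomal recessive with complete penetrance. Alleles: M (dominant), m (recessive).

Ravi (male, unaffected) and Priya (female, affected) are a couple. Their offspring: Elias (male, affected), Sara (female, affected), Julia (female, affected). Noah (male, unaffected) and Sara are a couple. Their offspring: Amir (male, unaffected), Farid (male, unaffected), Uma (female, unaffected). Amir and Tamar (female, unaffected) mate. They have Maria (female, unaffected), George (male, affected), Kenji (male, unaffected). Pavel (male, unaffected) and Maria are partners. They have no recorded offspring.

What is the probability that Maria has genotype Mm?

2/3

Amir is unaffected so carries M and received m from Sara (mm), so Amir is Mm.
Tamar is unaffected so carries M and passed m to George (mm), so Tamar is Mm.
Their cross gives offspring ratios 1/4 MM : 1/2 Mm : 1/4 mm. Conditioning on Maria being unaffected, P(Mm) = 1/2 / 3/4 = 2/3.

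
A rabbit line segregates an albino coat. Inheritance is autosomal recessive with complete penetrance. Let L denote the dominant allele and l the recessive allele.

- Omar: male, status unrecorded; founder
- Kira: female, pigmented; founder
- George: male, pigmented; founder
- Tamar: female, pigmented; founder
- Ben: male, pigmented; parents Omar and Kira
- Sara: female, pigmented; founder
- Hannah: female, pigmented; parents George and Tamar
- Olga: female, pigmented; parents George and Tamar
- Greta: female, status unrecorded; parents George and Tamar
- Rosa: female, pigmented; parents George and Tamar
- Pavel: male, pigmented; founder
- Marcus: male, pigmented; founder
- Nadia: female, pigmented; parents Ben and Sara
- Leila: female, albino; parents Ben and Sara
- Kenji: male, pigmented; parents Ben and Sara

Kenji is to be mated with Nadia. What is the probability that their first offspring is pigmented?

8/9

Ben is pigmented so carries L and passed l to Leila (ll), so Ben is Ll.
Sara is pigmented so carries L and passed l to Leila (ll), so Sara is Ll.
Kenji is a pigmented offspring of Ben (Ll) × Sara (Ll), whose cross gives 1/4 LL : 1/2 Ll : 1/4 ll; conditioning on being pigmented, Kenji is LL with probability 1/3, Ll with probability 2/3.
Nadia is a pigmented offspring of Ben (Ll) × Sara (Ll), whose cross gives 1/4 LL : 1/2 Ll : 1/4 ll; conditioning on being pigmented, Nadia is LL with probability 1/3, Ll with probability 2/3.
Summing over parental genotype combinations, P(offspring is pigmented) = 1/9·1 + 2/9·1 + 2/9·1 + 4/9·3/4 = 8/9.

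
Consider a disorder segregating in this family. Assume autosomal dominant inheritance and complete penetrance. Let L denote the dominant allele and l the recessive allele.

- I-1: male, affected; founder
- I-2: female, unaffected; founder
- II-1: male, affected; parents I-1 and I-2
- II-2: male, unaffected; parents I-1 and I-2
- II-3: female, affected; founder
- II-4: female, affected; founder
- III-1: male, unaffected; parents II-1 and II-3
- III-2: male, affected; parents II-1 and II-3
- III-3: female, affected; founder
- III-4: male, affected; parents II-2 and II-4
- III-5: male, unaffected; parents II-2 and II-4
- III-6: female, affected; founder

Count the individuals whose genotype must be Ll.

Obligate heterozygotes: I-1 is affected so carries L and passed l to II-2 (ll), so I-1 is Ll; II-1 is affected so carries L and received l from I-2 (ll), so II-1 is Ll; II-3 is affected so carries L and passed l to III-1 (ll), so II-3 is Ll; II-4 is affected so carries L and passed l to III-5 (ll), so II-4 is Ll; III-4 is affected so carries L and received l from II-2 (ll), so III-4 is Ll.
Every other individual is either homozygous by phenotype or has at least one consistent homozygous assignment, so the count is 5.

5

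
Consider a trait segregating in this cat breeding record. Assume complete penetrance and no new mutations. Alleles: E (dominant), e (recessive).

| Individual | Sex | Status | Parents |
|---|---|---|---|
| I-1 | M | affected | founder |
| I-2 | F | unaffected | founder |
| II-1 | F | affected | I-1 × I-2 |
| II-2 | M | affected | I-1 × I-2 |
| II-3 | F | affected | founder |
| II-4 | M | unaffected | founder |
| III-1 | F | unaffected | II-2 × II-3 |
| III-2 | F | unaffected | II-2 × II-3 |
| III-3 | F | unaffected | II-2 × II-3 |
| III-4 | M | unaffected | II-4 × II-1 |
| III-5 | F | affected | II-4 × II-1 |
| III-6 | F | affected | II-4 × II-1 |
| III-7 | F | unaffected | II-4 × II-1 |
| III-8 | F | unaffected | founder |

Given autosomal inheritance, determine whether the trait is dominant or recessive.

II-2 and II-3 are both affected yet have an unaffected child III-1. Under a recessive model two affected parents are homozygous and every child would be affected, so the trait cannot be recessive.

dominant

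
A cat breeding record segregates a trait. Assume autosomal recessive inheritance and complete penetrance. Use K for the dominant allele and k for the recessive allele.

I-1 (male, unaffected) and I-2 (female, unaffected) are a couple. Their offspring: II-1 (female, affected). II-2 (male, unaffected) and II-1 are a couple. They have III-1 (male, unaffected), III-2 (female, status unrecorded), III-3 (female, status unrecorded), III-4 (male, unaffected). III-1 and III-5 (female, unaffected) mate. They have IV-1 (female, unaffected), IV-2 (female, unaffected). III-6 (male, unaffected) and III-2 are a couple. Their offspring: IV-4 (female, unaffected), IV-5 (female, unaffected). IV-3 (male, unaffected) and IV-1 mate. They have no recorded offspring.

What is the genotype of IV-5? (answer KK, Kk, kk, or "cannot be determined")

cannot be determined

IV-5's phenotype allows KK or Kk, and no parent or child forces a single allele at both positions; consistent genotype assignments exist with IV-5 as KK or Kk.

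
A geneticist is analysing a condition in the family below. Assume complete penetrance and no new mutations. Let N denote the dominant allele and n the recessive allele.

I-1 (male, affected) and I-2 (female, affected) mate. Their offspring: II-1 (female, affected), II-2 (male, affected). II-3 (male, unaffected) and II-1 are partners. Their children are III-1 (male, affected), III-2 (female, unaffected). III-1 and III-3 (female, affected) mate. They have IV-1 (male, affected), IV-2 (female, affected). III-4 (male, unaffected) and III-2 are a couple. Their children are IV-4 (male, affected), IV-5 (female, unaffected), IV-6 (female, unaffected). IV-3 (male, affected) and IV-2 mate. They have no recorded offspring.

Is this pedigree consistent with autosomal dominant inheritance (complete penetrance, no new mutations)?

Under autosomal dominant, IV-4 (affected, male) cannot arise from III-4 (unaffected) × III-2 (unaffected).

No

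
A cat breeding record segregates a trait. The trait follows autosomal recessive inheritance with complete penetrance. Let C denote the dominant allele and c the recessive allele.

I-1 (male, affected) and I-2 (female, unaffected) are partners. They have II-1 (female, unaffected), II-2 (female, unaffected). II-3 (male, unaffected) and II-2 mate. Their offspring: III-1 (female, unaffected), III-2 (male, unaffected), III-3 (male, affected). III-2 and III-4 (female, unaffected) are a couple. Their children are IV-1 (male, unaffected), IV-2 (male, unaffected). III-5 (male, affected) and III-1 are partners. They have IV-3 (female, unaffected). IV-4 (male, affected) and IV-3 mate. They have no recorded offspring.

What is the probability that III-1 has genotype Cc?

II-3 is unaffected so carries C and passed c to III-3 (cc), so II-3 is Cc.
II-2 is unaffected so carries C and received c from I-1 (cc), so II-2 is Cc.
Their cross gives offspring ratios 1/4 CC : 1/2 Cc : 1/4 cc. Conditioning on III-1 being unaffected, P(Cc) = 1/2 / 3/4 = 2/3 before taking III-1's own offspring into account.
III-5 is affected, so III-5 is cc.
Now use III-1's offspring. Probability of each recorded status — unaffected daughter IV-3: 1/2 if III-1 is Cc, 1 if CC.
Bayes: P(Cc) = 2/3·1/2 / (2/3·1/2 + 1/3·1) = 1/2.

1/2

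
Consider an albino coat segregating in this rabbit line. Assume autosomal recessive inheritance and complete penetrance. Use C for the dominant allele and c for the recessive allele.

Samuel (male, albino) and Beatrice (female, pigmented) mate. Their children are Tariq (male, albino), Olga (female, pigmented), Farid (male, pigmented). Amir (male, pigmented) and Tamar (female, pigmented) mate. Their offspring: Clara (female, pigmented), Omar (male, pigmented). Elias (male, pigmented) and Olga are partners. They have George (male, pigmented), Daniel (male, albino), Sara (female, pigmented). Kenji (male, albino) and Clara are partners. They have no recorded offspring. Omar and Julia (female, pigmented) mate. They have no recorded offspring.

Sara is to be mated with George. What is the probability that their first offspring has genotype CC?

4/9

Elias is pigmented so carries C and passed c to Daniel (cc), so Elias is Cc.
Olga is pigmented so carries C and received c from Samuel (cc), so Olga is Cc.
Sara is a pigmented offspring of Elias (Cc) × Olga (Cc), whose cross gives 1/4 CC : 1/2 Cc : 1/4 cc; conditioning on being pigmented, Sara is CC with probability 1/3, Cc with probability 2/3.
George is a pigmented offspring of Elias (Cc) × Olga (Cc), whose cross gives 1/4 CC : 1/2 Cc : 1/4 cc; conditioning on being pigmented, George is CC with probability 1/3, Cc with probability 2/3.
Summing over parental genotype combinations, P(offspring has genotype CC) = 1/9·1 + 2/9·1/2 + 2/9·1/2 + 4/9·1/4 = 4/9.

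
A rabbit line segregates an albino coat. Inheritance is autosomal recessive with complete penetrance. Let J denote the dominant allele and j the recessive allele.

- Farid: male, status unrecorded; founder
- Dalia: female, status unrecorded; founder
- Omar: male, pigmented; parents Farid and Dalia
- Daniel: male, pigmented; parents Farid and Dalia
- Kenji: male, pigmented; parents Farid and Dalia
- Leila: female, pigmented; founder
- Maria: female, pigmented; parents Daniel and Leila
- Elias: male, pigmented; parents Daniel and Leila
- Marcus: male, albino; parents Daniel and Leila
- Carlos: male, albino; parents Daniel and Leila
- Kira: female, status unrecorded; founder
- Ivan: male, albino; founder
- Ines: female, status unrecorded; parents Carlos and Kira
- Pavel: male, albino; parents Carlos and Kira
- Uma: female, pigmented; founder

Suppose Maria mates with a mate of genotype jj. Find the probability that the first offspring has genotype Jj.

Daniel is pigmented so carries J and passed j to Marcus (jj), so Daniel is Jj.
Leila is pigmented so carries J and passed j to Marcus (jj), so Leila is Jj.
Maria is a pigmented offspring of Daniel (Jj) × Leila (Jj), whose cross gives 1/4 JJ : 1/2 Jj : 1/4 jj; conditioning on being pigmented, Maria is JJ with probability 1/3, Jj with probability 2/3.
Summing over parental genotype combinations, P(offspring has genotype Jj) = 1/3·1 + 2/3·1/2 = 2/3.

2/3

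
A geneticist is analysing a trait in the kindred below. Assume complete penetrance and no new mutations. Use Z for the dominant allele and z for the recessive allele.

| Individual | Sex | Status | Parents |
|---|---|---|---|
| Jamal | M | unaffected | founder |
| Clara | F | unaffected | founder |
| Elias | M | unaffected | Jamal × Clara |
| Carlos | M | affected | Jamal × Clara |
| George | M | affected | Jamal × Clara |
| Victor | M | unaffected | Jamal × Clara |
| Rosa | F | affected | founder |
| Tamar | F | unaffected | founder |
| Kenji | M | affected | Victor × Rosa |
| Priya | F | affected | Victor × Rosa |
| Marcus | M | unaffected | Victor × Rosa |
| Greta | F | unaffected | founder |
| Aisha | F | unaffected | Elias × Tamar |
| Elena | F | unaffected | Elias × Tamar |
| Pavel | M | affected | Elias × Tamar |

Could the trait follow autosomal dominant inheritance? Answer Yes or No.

No

Under autosomal dominant, Carlos (affected, male) cannot arise from Jamal (unaffected) × Clara (unaffected).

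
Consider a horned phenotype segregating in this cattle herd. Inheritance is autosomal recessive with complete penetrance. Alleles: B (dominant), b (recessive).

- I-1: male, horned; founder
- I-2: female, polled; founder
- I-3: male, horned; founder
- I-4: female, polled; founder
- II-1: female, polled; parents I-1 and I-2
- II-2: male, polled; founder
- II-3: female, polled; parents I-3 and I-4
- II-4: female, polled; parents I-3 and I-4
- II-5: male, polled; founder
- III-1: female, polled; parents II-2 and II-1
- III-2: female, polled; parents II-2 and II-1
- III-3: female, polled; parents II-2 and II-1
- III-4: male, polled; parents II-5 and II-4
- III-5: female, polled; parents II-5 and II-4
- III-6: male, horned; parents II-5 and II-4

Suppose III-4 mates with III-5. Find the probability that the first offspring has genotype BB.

4/9

II-5 is polled so carries B and passed b to III-6 (bb), so II-5 is Bb.
II-4 is polled so carries B and received b from I-3 (bb), so II-4 is Bb.
III-4 is a polled offspring of II-5 (Bb) × II-4 (Bb), whose cross gives 1/4 BB : 1/2 Bb : 1/4 bb; conditioning on being polled, III-4 is BB with probability 1/3, Bb with probability 2/3.
III-5 is a polled offspring of II-5 (Bb) × II-4 (Bb), whose cross gives 1/4 BB : 1/2 Bb : 1/4 bb; conditioning on being polled, III-5 is BB with probability 1/3, Bb with probability 2/3.
Summing over parental genotype combinations, P(offspring has genotype BB) = 1/9·1 + 2/9·1/2 + 2/9·1/2 + 4/9·1/4 = 4/9.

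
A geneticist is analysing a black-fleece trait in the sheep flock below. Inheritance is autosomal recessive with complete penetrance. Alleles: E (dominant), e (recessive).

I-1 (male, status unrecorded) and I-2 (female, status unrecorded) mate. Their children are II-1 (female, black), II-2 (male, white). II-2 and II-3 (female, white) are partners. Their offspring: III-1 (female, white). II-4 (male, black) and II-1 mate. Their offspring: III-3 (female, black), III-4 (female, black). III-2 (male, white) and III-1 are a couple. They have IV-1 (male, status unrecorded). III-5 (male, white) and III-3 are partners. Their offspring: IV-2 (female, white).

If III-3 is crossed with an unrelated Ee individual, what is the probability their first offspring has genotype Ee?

III-3 is black, so III-3 is ee.
The cross gives 1/2 Ee : 1/2 ee, so P(offspring has genotype Ee) = 1/2.

1/2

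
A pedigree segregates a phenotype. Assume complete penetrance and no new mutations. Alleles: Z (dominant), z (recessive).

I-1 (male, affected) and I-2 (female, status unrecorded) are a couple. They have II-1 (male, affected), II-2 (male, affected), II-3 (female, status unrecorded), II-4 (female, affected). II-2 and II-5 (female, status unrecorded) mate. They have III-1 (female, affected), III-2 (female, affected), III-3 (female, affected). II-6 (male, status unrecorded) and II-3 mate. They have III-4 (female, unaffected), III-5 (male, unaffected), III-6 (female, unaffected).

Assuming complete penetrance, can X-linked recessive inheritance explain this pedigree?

A consistent assignment under X-linked recessive exists: I-1 X^z Y, I-2 X^Z X^z, II-1 X^z Y, II-2 X^z Y, II-3 X^Z X^z, II-4 X^z X^z, II-5 X^Z X^z, II-6 X^Z Y, III-1 X^z X^z, III-2 X^z X^z, III-3 X^z X^z, III-4 X^Z X^Z, III-5 X^Z Y, III-6 X^Z X^Z.
In this assignment every recorded phenotype matches its genotype and every non-founder's genotype is obtainable from its parents' genotypes, so the pedigree is consistent.

Yes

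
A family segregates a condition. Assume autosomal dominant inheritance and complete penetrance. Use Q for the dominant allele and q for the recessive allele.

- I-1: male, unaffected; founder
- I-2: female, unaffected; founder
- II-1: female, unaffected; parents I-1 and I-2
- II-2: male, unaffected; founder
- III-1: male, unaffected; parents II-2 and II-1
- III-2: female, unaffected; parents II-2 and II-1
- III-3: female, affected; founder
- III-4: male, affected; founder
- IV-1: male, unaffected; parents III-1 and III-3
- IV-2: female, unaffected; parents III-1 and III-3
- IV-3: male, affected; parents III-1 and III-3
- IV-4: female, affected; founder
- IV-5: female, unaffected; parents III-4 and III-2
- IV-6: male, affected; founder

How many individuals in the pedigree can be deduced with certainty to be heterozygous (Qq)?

3

Obligate heterozygotes: III-3 is affected so carries Q and passed q to IV-1 (qq), so III-3 is Qq; III-4 is affected so carries Q and passed q to IV-5 (qq), so III-4 is Qq; IV-3 is affected so carries Q and received q from III-1 (qq), so IV-3 is Qq.
Every other individual is either homozygous by phenotype or has at least one consistent homozygous assignment, so the count is 3.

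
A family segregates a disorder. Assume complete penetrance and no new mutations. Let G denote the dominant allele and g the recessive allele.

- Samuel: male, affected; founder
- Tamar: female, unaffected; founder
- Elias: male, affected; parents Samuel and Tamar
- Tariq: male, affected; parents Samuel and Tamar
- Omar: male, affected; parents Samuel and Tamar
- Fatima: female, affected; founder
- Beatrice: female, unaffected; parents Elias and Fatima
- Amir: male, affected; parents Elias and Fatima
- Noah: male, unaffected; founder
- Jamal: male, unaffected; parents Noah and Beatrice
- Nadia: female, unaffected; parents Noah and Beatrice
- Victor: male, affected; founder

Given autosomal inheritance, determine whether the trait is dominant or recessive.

dominant

Elias and Fatima are both affected yet have an unaffected child Beatrice. Under a recessive model two affected parents are homozygous and every child would be affected, so the trait cannot be recessive.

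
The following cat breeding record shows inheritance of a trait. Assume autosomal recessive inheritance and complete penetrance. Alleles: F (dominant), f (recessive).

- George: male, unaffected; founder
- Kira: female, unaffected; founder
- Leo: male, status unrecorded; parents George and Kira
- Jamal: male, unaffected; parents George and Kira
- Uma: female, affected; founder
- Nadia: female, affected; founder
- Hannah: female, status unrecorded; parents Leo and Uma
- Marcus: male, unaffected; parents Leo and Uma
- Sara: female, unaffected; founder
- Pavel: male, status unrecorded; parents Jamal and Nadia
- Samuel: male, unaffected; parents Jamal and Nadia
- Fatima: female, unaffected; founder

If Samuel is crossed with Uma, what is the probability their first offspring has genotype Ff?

1/2

Samuel is unaffected so carries F and received f from Nadia (ff), so Samuel is Ff.
Uma is affected, so Uma is ff.
The cross gives 1/2 Ff : 1/2 ff, so P(offspring has genotype Ff) = 1/2.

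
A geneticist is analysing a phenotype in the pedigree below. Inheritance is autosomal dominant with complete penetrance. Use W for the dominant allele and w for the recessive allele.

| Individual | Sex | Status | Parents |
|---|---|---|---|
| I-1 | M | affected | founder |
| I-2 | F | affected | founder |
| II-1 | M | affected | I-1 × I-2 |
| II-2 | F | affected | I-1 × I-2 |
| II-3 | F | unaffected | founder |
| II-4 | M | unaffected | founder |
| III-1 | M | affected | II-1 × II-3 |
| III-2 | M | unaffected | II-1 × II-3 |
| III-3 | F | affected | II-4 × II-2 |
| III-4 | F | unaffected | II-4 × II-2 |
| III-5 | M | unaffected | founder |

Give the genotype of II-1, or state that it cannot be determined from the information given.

Ww

From phenotype alone, II-1 is WW or Ww.
II-1 is affected so carries W and passed w to III-2 (ww), so II-1 is Ww.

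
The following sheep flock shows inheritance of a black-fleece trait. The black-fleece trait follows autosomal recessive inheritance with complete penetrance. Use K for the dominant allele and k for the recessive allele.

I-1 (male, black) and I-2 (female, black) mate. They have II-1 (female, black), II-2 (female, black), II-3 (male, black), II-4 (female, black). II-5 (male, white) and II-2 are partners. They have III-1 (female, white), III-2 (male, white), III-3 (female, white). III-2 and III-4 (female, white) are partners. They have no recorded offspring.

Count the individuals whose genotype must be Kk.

3

Obligate heterozygotes: III-1 is white so carries K and received k from II-2 (kk), so III-1 is Kk; III-2 is white so carries K and received k from II-2 (kk), so III-2 is Kk; III-3 is white so carries K and received k from II-2 (kk), so III-3 is Kk.
Every other individual is either homozygous by phenotype or has at least one consistent homozygous assignment, so the count is 3.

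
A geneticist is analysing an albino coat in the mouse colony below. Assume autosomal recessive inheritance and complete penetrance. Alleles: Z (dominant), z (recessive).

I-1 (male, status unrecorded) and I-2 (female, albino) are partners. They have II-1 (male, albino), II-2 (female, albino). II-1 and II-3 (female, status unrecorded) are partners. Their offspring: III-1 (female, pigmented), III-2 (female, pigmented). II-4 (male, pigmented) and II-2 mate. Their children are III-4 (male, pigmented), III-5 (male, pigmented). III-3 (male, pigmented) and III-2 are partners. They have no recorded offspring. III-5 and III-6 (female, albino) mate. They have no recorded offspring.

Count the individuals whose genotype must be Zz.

4

Obligate heterozygotes: III-1 is pigmented so carries Z and received z from II-1 (zz), so III-1 is Zz; III-2 is pigmented so carries Z and received z from II-1 (zz), so III-2 is Zz; III-4 is pigmented so carries Z and received z from II-2 (zz), so III-4 is Zz; III-5 is pigmented so carries Z and received z from II-2 (zz), so III-5 is Zz.
Every other individual is either homozygous by phenotype or has at least one consistent homozygous assignment, so the count is 4.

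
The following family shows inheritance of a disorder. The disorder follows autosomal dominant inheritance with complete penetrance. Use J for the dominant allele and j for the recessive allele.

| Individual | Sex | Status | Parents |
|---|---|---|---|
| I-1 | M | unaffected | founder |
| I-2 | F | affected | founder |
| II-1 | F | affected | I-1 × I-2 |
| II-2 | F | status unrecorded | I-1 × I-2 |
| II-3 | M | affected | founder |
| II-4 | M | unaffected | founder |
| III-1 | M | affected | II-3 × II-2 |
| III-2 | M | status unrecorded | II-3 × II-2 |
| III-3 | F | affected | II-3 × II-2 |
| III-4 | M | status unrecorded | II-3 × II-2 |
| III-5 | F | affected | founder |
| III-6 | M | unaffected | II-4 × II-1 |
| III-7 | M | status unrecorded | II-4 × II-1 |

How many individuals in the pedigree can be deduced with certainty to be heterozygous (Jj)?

1

Obligate heterozygotes: II-1 is affected so carries J and received j from I-1 (jj), so II-1 is Jj.
Every other individual is either homozygous by phenotype or has at least one consistent homozygous assignment, so the count is 1.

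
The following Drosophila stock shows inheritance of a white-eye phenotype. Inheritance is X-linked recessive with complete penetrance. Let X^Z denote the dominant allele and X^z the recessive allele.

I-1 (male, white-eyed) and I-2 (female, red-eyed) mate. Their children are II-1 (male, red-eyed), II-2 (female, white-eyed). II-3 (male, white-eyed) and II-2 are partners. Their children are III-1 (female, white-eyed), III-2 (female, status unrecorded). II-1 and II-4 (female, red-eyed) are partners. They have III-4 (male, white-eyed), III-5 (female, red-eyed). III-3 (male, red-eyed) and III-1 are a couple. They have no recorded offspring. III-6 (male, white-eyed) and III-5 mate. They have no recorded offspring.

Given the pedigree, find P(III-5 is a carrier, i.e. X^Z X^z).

1/2

II-1 is red-eyed, so II-1 is X^Z Y.
II-4 is red-eyed so carries Z and passed z to III-4 (X^z Y), so II-4 is X^Z X^z.
Their cross gives offspring ratios 1/2 X^Z X^Z : 1/2 X^Z X^z. Conditioning on III-5 being red-eyed, P(X^Z X^z) = 1/2 / 1 = 1/2.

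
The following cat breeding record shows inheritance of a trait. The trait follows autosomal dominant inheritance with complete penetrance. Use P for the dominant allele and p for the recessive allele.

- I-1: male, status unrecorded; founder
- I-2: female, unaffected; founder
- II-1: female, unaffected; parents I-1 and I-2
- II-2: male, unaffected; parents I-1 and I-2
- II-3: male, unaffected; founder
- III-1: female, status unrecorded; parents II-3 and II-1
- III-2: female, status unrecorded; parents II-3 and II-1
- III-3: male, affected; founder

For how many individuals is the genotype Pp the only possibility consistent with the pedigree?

0

No individual's genotype is forced to Pp by the pedigree, so the count is 0.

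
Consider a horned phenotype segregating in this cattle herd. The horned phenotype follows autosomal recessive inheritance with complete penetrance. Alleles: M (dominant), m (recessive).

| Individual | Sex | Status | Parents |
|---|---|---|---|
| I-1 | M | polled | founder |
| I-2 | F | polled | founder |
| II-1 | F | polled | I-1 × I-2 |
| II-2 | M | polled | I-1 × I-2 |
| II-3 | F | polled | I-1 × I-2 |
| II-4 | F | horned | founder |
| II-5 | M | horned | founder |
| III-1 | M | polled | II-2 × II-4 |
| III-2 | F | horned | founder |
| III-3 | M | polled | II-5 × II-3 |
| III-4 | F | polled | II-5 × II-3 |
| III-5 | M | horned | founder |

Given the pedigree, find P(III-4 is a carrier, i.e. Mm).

1

III-4 is polled so carries M and received m from II-5 (mm), so III-4 is Mm, giving P(Mm) = 1.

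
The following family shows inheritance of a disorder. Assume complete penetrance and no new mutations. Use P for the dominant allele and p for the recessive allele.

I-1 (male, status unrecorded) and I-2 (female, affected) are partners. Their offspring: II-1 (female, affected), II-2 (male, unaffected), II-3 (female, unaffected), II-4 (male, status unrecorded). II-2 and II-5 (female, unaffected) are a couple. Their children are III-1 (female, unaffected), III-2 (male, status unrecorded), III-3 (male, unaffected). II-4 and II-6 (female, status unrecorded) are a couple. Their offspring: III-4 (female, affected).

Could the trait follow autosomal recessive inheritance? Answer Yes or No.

A consistent assignment under autosomal recessive exists: I-1 Pp, I-2 pp, II-1 pp, II-2 Pp, II-3 Pp, II-4 Pp, II-5 PP, II-6 Pp, III-1 PP, III-2 PP, III-3 PP, III-4 pp.
In this assignment every recorded phenotype matches its genotype and every non-founder's genotype is obtainable from its parents' genotypes, so the pedigree is consistent.

Yes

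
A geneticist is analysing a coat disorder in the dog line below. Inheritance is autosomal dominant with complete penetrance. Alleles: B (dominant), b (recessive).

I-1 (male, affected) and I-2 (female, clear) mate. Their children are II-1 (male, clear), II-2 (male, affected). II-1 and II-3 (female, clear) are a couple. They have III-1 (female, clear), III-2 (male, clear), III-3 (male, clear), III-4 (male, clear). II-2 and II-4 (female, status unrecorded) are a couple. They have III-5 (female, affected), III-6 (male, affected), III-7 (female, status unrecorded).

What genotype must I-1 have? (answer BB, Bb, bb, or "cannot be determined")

From phenotype alone, I-1 is BB or Bb.
I-1 is affected so carries B and passed b to II-1 (bb), so I-1 is Bb.

Bb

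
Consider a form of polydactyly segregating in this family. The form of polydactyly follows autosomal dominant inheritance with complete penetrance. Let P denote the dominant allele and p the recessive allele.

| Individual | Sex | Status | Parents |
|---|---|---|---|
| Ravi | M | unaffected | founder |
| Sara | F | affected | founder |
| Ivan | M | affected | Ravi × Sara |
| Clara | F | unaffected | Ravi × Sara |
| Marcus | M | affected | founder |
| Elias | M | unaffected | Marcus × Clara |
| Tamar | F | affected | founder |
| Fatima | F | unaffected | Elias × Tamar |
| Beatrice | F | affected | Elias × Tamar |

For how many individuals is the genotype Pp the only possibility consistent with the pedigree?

5

Obligate heterozygotes: Sara is affected so carries P and passed p to Clara (pp), so Sara is Pp; Ivan is affected so carries P and received p from Ravi (pp), so Ivan is Pp; Marcus is affected so carries P and passed p to Elias (pp), so Marcus is Pp; Tamar is affected so carries P and passed p to Fatima (pp), so Tamar is Pp; Beatrice is affected so carries P and received p from Elias (pp), so Beatrice is Pp.
Every other individual is either homozygous by phenotype or has at least one consistent homozygous assignment, so the count is 5.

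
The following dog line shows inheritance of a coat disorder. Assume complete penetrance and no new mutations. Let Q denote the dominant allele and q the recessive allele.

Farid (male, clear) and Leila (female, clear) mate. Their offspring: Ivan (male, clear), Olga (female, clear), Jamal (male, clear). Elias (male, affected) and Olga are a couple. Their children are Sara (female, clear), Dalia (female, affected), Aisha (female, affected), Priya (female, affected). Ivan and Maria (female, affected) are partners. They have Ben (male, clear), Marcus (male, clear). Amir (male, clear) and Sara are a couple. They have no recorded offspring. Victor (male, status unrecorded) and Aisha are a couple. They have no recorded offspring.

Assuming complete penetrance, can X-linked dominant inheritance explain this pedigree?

Under X-linked dominant, Sara (clear, female) cannot arise from Elias (affected) × Olga (clear).

No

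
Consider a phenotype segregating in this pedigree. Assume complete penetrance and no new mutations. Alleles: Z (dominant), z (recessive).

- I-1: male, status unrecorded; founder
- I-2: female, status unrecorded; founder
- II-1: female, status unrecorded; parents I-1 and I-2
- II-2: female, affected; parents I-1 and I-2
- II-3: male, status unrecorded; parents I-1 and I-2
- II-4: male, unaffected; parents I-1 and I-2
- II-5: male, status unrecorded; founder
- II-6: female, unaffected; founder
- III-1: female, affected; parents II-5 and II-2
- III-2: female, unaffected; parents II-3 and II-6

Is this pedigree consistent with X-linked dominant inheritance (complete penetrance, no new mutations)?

Yes

A consistent assignment under X-linked dominant exists: I-1 X^Z Y, I-2 X^Z X^z, II-1 X^Z X^Z, II-2 X^Z X^Z, II-3 X^z Y, II-4 X^z Y, II-5 X^Z Y, II-6 X^z X^z, III-1 X^Z X^Z, III-2 X^z X^z.
In this assignment every recorded phenotype matches its genotype and every non-founder's genotype is obtainable from its parents' genotypes, so the pedigree is consistent.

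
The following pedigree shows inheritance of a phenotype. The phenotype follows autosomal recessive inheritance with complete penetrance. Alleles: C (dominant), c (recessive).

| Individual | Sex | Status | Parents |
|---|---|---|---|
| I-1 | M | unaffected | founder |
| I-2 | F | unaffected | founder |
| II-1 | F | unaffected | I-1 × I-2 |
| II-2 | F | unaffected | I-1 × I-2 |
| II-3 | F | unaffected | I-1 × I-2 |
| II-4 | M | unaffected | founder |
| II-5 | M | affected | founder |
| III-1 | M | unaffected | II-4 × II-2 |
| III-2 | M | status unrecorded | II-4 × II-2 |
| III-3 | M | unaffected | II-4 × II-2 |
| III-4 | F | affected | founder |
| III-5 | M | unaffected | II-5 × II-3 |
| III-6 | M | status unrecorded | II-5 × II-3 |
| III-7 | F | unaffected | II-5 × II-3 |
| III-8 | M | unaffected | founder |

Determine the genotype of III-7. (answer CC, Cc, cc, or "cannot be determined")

Cc

From phenotype alone, III-7 is CC or Cc.
III-7 is unaffected so carries C and received c from II-5 (cc), so III-7 is Cc.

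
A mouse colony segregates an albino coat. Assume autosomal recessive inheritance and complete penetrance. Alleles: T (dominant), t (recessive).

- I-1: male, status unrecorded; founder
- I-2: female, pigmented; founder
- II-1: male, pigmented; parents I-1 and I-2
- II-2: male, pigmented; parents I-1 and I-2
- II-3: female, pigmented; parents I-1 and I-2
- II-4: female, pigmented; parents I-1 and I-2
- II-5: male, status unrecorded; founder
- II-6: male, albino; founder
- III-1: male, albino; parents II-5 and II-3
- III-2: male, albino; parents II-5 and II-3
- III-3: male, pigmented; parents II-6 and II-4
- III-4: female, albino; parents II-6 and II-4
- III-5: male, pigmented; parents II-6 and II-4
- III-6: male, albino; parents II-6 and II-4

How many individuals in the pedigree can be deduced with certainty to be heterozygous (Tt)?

4

Obligate heterozygotes: II-3 is pigmented so carries T and passed t to III-1 (tt), so II-3 is Tt; II-4 is pigmented so carries T and passed t to III-4 (tt), so II-4 is Tt; III-3 is pigmented so carries T and received t from II-6 (tt), so III-3 is Tt; III-5 is pigmented so carries T and received t from II-6 (tt), so III-5 is Tt.
Every other individual is either homozygous by phenotype or has at least one consistent homozygous assignment, so the count is 4.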